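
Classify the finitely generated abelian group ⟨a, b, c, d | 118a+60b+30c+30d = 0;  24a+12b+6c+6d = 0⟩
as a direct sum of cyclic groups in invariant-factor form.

Answer: M ≅ ℤ^2 ⊕ ℤ/2 ⊕ ℤ/6

Derivation:
rank_ℚ(R)=2; free=4−2=2
SNF(R) diag = [2, 6] → torsion [2, 6]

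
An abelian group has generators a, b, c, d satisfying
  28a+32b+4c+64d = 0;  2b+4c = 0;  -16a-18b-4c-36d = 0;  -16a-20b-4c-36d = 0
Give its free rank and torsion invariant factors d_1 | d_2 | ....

rank_ℚ(R)=4; free=4−4=0
SNF(R) diag = [2, 4, 4, 4] → torsion [2, 4, 4, 4]

Answer: M ≅ ℤ/2 ⊕ ℤ/4 ⊕ ℤ/4 ⊕ ℤ/4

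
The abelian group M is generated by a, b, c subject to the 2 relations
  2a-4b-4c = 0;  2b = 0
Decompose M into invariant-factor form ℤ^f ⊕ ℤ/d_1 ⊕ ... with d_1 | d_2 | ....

Answer: M ≅ ℤ^1 ⊕ ℤ/2 ⊕ ℤ/2

Derivation:
rank_ℚ(R)=2; free=3−2=1
SNF(R) diag = [2, 2] → torsion [2, 2]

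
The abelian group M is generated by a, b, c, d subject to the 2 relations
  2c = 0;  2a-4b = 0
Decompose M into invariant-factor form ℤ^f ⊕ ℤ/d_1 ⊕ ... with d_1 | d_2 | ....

rank_ℚ(R)=2; free=4−2=2
SNF(R) diag = [2, 2] → torsion [2, 2]

Answer: M ≅ ℤ^2 ⊕ ℤ/2 ⊕ ℤ/2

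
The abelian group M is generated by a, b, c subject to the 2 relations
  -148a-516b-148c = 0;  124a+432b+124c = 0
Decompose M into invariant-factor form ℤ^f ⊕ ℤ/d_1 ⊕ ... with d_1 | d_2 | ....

rank_ℚ(R)=2; free=3−2=1
SNF(R) diag = [4, 12] → torsion [4, 12]

Answer: M ≅ ℤ^1 ⊕ ℤ/4 ⊕ ℤ/12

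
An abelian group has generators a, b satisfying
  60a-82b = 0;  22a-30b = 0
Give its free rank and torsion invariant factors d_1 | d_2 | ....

rank_ℚ(R)=2; free=2−2=0
SNF(R) diag = [2, 2] → torsion [2, 2]

Answer: M ≅ ℤ/2 ⊕ ℤ/2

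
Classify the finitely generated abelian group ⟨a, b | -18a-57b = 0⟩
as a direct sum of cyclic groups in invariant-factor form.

rank_ℚ(R)=1; free=2−1=1
SNF(R) diag = [3] → torsion [3]

Answer: M ≅ ℤ^1 ⊕ ℤ/3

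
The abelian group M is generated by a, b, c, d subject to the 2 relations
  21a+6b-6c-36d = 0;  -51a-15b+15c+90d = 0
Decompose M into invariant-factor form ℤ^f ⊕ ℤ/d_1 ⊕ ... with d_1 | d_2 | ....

Answer: M ≅ ℤ^2 ⊕ ℤ/3 ⊕ ℤ/3

Derivation:
rank_ℚ(R)=2; free=4−2=2
SNF(R) diag = [3, 3] → torsion [3, 3]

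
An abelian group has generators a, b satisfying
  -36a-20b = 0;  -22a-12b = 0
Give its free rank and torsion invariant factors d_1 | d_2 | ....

Answer: M ≅ ℤ/2 ⊕ ℤ/4

Derivation:
rank_ℚ(R)=2; free=2−2=0
SNF(R) diag = [2, 4] → torsion [2, 4]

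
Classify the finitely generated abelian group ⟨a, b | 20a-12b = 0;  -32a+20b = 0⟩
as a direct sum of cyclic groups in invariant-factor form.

Answer: M ≅ ℤ/4 ⊕ ℤ/4

Derivation:
rank_ℚ(R)=2; free=2−2=0
SNF(R) diag = [4, 4] → torsion [4, 4]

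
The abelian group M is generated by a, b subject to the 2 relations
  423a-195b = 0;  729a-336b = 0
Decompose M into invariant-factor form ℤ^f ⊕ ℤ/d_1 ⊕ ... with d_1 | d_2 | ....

Answer: M ≅ ℤ/3 ⊕ ℤ/9

Derivation:
rank_ℚ(R)=2; free=2−2=0
SNF(R) diag = [3, 9] → torsion [3, 9]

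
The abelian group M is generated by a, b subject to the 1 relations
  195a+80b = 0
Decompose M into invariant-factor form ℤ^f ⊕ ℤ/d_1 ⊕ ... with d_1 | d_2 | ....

Answer: M ≅ ℤ^1 ⊕ ℤ/5

Derivation:
rank_ℚ(R)=1; free=2−1=1
SNF(R) diag = [5] → torsion [5]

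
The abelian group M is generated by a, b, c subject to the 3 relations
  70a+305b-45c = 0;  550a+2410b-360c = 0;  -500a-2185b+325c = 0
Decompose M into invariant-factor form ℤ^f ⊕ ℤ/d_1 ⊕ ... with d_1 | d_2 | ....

rank_ℚ(R)=3; free=3−3=0
SNF(R) diag = [5, 10, 10] → torsion [5, 10, 10]

Answer: M ≅ ℤ/5 ⊕ ℤ/10 ⊕ ℤ/10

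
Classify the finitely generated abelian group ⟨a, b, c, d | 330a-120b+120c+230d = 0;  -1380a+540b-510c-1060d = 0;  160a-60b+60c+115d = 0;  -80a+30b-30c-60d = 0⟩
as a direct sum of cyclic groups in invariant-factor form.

rank_ℚ(R)=4; free=4−4=0
SNF(R) diag = [5, 10, 30, 30] → torsion [5, 10, 30, 30]

Answer: M ≅ ℤ/5 ⊕ ℤ/10 ⊕ ℤ/30 ⊕ ℤ/30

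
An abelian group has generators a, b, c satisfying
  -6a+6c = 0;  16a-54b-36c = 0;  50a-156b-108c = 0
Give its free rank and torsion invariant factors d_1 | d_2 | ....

rank_ℚ(R)=3; free=3−3=0
SNF(R) diag = [2, 6, 6] → torsion [2, 6, 6]

Answer: M ≅ ℤ/2 ⊕ ℤ/6 ⊕ ℤ/6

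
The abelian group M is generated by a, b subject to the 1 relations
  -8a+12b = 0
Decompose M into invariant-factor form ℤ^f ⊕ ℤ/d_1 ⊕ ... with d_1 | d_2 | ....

Answer: M ≅ ℤ^1 ⊕ ℤ/4

Derivation:
rank_ℚ(R)=1; free=2−1=1
SNF(R) diag = [4] → torsion [4]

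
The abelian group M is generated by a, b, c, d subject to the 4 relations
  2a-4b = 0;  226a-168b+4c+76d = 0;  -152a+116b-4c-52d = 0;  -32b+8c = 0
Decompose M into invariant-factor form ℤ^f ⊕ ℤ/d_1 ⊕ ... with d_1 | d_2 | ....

rank_ℚ(R)=4; free=4−4=0
SNF(R) diag = [2, 4, 8, 24] → torsion [2, 4, 8, 24]

Answer: M ≅ ℤ/2 ⊕ ℤ/4 ⊕ ℤ/8 ⊕ ℤ/24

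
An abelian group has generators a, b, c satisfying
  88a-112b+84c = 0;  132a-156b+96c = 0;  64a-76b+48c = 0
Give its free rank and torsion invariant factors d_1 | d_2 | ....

Answer: M ≅ ℤ/4 ⊕ ℤ/12 ⊕ ℤ/12

Derivation:
rank_ℚ(R)=3; free=3−3=0
SNF(R) diag = [4, 12, 12] → torsion [4, 12, 12]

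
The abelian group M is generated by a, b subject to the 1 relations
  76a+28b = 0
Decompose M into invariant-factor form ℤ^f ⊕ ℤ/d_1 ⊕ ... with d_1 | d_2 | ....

rank_ℚ(R)=1; free=2−1=1
SNF(R) diag = [4] → torsion [4]

Answer: M ≅ ℤ^1 ⊕ ℤ/4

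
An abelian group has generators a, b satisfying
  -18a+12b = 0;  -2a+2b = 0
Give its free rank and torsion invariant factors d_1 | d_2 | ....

rank_ℚ(R)=2; free=2−2=0
SNF(R) diag = [2, 6] → torsion [2, 6]

Answer: M ≅ ℤ/2 ⊕ ℤ/6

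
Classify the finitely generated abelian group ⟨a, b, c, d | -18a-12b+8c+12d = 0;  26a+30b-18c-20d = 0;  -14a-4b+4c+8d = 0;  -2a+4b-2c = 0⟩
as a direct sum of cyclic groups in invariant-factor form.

Answer: M ≅ ℤ/2 ⊕ ℤ/2 ⊕ ℤ/2 ⊕ ℤ/4

Derivation:
rank_ℚ(R)=4; free=4−4=0
SNF(R) diag = [2, 2, 2, 4] → torsion [2, 2, 2, 4]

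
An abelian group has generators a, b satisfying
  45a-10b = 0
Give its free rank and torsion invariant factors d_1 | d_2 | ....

Answer: M ≅ ℤ^1 ⊕ ℤ/5

Derivation:
rank_ℚ(R)=1; free=2−1=1
SNF(R) diag = [5] → torsion [5]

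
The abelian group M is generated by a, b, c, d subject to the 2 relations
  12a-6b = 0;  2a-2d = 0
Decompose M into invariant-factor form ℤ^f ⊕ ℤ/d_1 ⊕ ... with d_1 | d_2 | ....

Answer: M ≅ ℤ^2 ⊕ ℤ/2 ⊕ ℤ/6

Derivation:
rank_ℚ(R)=2; free=4−2=2
SNF(R) diag = [2, 6] → torsion [2, 6]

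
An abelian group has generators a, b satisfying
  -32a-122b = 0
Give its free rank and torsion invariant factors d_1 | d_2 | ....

Answer: M ≅ ℤ^1 ⊕ ℤ/2

Derivation:
rank_ℚ(R)=1; free=2−1=1
SNF(R) diag = [2] → torsion [2]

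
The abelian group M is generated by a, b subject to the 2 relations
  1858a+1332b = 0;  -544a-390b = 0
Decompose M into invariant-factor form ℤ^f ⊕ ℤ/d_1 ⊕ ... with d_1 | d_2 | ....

rank_ℚ(R)=2; free=2−2=0
SNF(R) diag = [2, 6] → torsion [2, 6]

Answer: M ≅ ℤ/2 ⊕ ℤ/6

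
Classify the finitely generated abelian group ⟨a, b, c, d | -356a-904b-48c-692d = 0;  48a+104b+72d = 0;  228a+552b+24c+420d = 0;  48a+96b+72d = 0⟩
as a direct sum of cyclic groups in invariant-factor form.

rank_ℚ(R)=4; free=4−4=0
SNF(R) diag = [4, 8, 24, 24] → torsion [4, 8, 24, 24]

Answer: M ≅ ℤ/4 ⊕ ℤ/8 ⊕ ℤ/24 ⊕ ℤ/24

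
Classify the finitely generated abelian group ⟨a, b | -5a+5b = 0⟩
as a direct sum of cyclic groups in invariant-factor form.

Answer: M ≅ ℤ^1 ⊕ ℤ/5

Derivation:
rank_ℚ(R)=1; free=2−1=1
SNF(R) diag = [5] → torsion [5]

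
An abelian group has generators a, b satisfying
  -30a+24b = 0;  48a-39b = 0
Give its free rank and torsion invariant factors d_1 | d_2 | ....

rank_ℚ(R)=2; free=2−2=0
SNF(R) diag = [3, 6] → torsion [3, 6]

Answer: M ≅ ℤ/3 ⊕ ℤ/6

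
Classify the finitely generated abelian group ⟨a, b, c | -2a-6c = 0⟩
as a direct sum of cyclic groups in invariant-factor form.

Answer: M ≅ ℤ^2 ⊕ ℤ/2

Derivation:
rank_ℚ(R)=1; free=3−1=2
SNF(R) diag = [2] → torsion [2]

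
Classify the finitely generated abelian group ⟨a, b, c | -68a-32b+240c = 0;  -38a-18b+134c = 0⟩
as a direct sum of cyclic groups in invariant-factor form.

rank_ℚ(R)=2; free=3−2=1
SNF(R) diag = [2, 4] → torsion [2, 4]

Answer: M ≅ ℤ^1 ⊕ ℤ/2 ⊕ ℤ/4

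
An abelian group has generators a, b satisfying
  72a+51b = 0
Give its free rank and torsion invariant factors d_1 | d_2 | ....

rank_ℚ(R)=1; free=2−1=1
SNF(R) diag = [3] → torsion [3]

Answer: M ≅ ℤ^1 ⊕ ℤ/3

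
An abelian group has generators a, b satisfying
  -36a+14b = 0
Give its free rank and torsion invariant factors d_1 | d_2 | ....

rank_ℚ(R)=1; free=2−1=1
SNF(R) diag = [2] → torsion [2]

Answer: M ≅ ℤ^1 ⊕ ℤ/2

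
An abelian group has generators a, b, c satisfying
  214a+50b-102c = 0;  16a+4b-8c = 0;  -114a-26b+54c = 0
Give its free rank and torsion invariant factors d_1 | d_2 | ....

rank_ℚ(R)=3; free=3−3=0
SNF(R) diag = [2, 4, 4] → torsion [2, 4, 4]

Answer: M ≅ ℤ/2 ⊕ ℤ/4 ⊕ ℤ/4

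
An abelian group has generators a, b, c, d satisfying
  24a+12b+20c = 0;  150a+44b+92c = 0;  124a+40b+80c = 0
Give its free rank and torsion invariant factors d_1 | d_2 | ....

rank_ℚ(R)=3; free=4−3=1
SNF(R) diag = [2, 4, 8] → torsion [2, 4, 8]

Answer: M ≅ ℤ^1 ⊕ ℤ/2 ⊕ ℤ/4 ⊕ ℤ/8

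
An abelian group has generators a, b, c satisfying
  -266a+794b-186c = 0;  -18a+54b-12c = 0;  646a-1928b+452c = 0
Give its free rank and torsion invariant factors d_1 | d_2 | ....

Answer: M ≅ ℤ/2 ⊕ ℤ/2 ⊕ ℤ/6

Derivation:
rank_ℚ(R)=3; free=3−3=0
SNF(R) diag = [2, 2, 6] → torsion [2, 2, 6]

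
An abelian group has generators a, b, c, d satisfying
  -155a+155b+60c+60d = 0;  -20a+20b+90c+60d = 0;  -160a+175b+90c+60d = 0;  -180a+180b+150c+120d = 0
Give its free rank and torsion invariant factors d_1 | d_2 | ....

rank_ℚ(R)=4; free=4−4=0
SNF(R) diag = [5, 15, 30, 60] → torsion [5, 15, 30, 60]

Answer: M ≅ ℤ/5 ⊕ ℤ/15 ⊕ ℤ/30 ⊕ ℤ/60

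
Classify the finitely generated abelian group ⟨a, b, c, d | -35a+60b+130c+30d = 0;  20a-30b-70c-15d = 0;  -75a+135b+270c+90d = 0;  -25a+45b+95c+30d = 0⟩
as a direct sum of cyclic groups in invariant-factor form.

rank_ℚ(R)=4; free=4−4=0
SNF(R) diag = [5, 15, 15, 15] → torsion [5, 15, 15, 15]

Answer: M ≅ ℤ/5 ⊕ ℤ/15 ⊕ ℤ/15 ⊕ ℤ/15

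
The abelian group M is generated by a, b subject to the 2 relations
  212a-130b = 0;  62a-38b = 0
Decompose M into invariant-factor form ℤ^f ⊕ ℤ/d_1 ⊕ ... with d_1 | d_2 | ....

rank_ℚ(R)=2; free=2−2=0
SNF(R) diag = [2, 2] → torsion [2, 2]

Answer: M ≅ ℤ/2 ⊕ ℤ/2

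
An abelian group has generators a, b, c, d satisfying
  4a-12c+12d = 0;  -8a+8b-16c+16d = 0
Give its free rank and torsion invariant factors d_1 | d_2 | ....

rank_ℚ(R)=2; free=4−2=2
SNF(R) diag = [4, 8] → torsion [4, 8]

Answer: M ≅ ℤ^2 ⊕ ℤ/4 ⊕ ℤ/8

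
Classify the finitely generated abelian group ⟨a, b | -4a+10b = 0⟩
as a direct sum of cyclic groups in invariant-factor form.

Answer: M ≅ ℤ^1 ⊕ ℤ/2

Derivation:
rank_ℚ(R)=1; free=2−1=1
SNF(R) diag = [2] → torsion [2]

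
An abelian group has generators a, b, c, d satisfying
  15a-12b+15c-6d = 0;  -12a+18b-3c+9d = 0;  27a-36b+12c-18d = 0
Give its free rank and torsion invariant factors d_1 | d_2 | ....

Answer: M ≅ ℤ^1 ⊕ ℤ/3 ⊕ ℤ/3 ⊕ ℤ/3

Derivation:
rank_ℚ(R)=3; free=4−3=1
SNF(R) diag = [3, 3, 3] → torsion [3, 3, 3]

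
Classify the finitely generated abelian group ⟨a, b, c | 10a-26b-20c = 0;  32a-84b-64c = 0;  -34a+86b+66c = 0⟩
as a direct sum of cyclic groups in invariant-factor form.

rank_ℚ(R)=3; free=3−3=0
SNF(R) diag = [2, 2, 4] → torsion [2, 2, 4]

Answer: M ≅ ℤ/2 ⊕ ℤ/2 ⊕ ℤ/4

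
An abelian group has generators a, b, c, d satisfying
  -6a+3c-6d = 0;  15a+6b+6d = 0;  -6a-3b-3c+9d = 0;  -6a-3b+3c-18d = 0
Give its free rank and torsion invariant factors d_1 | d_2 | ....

rank_ℚ(R)=4; free=4−4=0
SNF(R) diag = [3, 3, 3, 3] → torsion [3, 3, 3, 3]

Answer: M ≅ ℤ/3 ⊕ ℤ/3 ⊕ ℤ/3 ⊕ ℤ/3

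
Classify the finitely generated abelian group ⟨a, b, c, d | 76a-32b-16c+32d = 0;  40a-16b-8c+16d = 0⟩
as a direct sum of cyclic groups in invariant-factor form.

rank_ℚ(R)=2; free=4−2=2
SNF(R) diag = [4, 8] → torsion [4, 8]

Answer: M ≅ ℤ^2 ⊕ ℤ/4 ⊕ ℤ/8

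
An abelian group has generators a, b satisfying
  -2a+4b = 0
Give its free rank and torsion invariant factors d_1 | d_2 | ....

rank_ℚ(R)=1; free=2−1=1
SNF(R) diag = [2] → torsion [2]

Answer: M ≅ ℤ^1 ⊕ ℤ/2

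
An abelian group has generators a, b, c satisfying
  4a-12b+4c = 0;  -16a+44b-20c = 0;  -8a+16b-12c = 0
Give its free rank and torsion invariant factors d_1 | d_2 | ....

Answer: M ≅ ℤ/4 ⊕ ℤ/4 ⊕ ℤ/4

Derivation:
rank_ℚ(R)=3; free=3−3=0
SNF(R) diag = [4, 4, 4] → torsion [4, 4, 4]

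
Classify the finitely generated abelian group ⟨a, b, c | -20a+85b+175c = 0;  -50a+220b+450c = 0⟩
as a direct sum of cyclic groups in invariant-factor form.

rank_ℚ(R)=2; free=3−2=1
SNF(R) diag = [5, 10] → torsion [5, 10]

Answer: M ≅ ℤ^1 ⊕ ℤ/5 ⊕ ℤ/10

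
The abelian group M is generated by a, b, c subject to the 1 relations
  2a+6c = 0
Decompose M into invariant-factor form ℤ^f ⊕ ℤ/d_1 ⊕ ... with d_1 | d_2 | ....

rank_ℚ(R)=1; free=3−1=2
SNF(R) diag = [2] → torsion [2]

Answer: M ≅ ℤ^2 ⊕ ℤ/2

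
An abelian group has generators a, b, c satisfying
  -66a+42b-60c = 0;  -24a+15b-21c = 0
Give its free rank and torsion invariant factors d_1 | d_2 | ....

rank_ℚ(R)=2; free=3−2=1
SNF(R) diag = [3, 6] → torsion [3, 6]

Answer: M ≅ ℤ^1 ⊕ ℤ/3 ⊕ ℤ/6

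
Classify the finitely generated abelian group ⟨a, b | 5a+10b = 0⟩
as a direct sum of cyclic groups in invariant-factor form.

Answer: M ≅ ℤ^1 ⊕ ℤ/5

Derivation:
rank_ℚ(R)=1; free=2−1=1
SNF(R) diag = [5] → torsion [5]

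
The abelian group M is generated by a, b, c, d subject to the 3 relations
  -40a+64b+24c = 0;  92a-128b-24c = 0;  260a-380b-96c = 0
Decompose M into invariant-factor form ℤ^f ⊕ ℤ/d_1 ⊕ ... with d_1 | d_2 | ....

rank_ℚ(R)=3; free=4−3=1
SNF(R) diag = [4, 12, 24] → torsion [4, 12, 24]

Answer: M ≅ ℤ^1 ⊕ ℤ/4 ⊕ ℤ/12 ⊕ ℤ/24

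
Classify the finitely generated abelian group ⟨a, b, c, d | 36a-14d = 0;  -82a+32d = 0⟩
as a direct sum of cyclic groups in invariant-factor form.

Answer: M ≅ ℤ^2 ⊕ ℤ/2 ⊕ ℤ/2

Derivation:
rank_ℚ(R)=2; free=4−2=2
SNF(R) diag = [2, 2] → torsion [2, 2]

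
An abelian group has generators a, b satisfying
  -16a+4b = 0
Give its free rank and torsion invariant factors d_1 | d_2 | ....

rank_ℚ(R)=1; free=2−1=1
SNF(R) diag = [4] → torsion [4]

Answer: M ≅ ℤ^1 ⊕ ℤ/4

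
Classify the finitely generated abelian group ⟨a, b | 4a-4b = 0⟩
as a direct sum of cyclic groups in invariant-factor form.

Answer: M ≅ ℤ^1 ⊕ ℤ/4

Derivation:
rank_ℚ(R)=1; free=2−1=1
SNF(R) diag = [4] → torsion [4]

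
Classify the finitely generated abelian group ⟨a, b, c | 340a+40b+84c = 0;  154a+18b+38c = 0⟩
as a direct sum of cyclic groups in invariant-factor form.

Answer: M ≅ ℤ^1 ⊕ ℤ/2 ⊕ ℤ/4

Derivation:
rank_ℚ(R)=2; free=3−2=1
SNF(R) diag = [2, 4] → torsion [2, 4]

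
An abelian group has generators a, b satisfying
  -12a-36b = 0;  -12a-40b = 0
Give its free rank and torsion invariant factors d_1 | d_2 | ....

rank_ℚ(R)=2; free=2−2=0
SNF(R) diag = [4, 12] → torsion [4, 12]

Answer: M ≅ ℤ/4 ⊕ ℤ/12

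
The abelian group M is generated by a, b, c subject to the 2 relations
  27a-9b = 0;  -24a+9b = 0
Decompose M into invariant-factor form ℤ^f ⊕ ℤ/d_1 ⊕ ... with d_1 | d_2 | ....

Answer: M ≅ ℤ^1 ⊕ ℤ/3 ⊕ ℤ/9

Derivation:
rank_ℚ(R)=2; free=3−2=1
SNF(R) diag = [3, 9] → torsion [3, 9]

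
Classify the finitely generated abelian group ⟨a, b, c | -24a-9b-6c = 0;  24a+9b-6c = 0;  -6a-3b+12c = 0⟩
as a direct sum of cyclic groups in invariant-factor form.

Answer: M ≅ ℤ/3 ⊕ ℤ/6 ⊕ ℤ/12

Derivation:
rank_ℚ(R)=3; free=3−3=0
SNF(R) diag = [3, 6, 12] → torsion [3, 6, 12]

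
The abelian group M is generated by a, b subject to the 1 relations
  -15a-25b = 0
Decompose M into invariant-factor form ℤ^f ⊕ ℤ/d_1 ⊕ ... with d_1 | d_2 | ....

Answer: M ≅ ℤ^1 ⊕ ℤ/5

Derivation:
rank_ℚ(R)=1; free=2−1=1
SNF(R) diag = [5] → torsion [5]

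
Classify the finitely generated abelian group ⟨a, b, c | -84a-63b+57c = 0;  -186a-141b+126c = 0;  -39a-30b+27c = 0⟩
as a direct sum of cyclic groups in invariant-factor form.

Answer: M ≅ ℤ/3 ⊕ ℤ/3 ⊕ ℤ/9

Derivation:
rank_ℚ(R)=3; free=3−3=0
SNF(R) diag = [3, 3, 9] → torsion [3, 3, 9]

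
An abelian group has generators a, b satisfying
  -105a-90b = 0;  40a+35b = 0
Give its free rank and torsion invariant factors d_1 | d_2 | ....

rank_ℚ(R)=2; free=2−2=0
SNF(R) diag = [5, 15] → torsion [5, 15]

Answer: M ≅ ℤ/5 ⊕ ℤ/15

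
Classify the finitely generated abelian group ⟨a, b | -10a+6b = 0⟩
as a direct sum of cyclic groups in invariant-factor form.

rank_ℚ(R)=1; free=2−1=1
SNF(R) diag = [2] → torsion [2]

Answer: M ≅ ℤ^1 ⊕ ℤ/2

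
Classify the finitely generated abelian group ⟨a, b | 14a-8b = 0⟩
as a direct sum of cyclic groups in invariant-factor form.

rank_ℚ(R)=1; free=2−1=1
SNF(R) diag = [2] → torsion [2]

Answer: M ≅ ℤ^1 ⊕ ℤ/2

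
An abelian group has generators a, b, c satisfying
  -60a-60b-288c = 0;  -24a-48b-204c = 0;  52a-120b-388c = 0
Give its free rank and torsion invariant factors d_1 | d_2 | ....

Answer: M ≅ ℤ/4 ⊕ ℤ/12 ⊕ ℤ/36

Derivation:
rank_ℚ(R)=3; free=3−3=0
SNF(R) diag = [4, 12, 36] → torsion [4, 12, 36]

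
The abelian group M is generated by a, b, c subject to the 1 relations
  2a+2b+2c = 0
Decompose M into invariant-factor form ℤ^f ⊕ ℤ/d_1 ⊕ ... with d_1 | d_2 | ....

rank_ℚ(R)=1; free=3−1=2
SNF(R) diag = [2] → torsion [2]

Answer: M ≅ ℤ^2 ⊕ ℤ/2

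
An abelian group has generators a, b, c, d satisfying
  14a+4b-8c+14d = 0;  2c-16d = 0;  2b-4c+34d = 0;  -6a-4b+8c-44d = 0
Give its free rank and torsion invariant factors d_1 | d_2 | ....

Answer: M ≅ ℤ/2 ⊕ ℤ/2 ⊕ ℤ/2 ⊕ ℤ/6

Derivation:
rank_ℚ(R)=4; free=4−4=0
SNF(R) diag = [2, 2, 2, 6] → torsion [2, 2, 2, 6]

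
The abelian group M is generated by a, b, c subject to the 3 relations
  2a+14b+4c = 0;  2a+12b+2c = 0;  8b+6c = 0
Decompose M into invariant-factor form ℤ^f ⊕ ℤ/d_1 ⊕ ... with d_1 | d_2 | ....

Answer: M ≅ ℤ/2 ⊕ ℤ/2 ⊕ ℤ/2

Derivation:
rank_ℚ(R)=3; free=3−3=0
SNF(R) diag = [2, 2, 2] → torsion [2, 2, 2]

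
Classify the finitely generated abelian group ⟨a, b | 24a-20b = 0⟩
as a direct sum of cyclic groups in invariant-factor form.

rank_ℚ(R)=1; free=2−1=1
SNF(R) diag = [4] → torsion [4]

Answer: M ≅ ℤ^1 ⊕ ℤ/4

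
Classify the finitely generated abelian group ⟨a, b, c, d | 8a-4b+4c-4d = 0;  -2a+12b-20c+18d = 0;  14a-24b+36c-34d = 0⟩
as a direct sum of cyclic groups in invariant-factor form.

rank_ℚ(R)=3; free=4−3=1
SNF(R) diag = [2, 4, 4] → torsion [2, 4, 4]

Answer: M ≅ ℤ^1 ⊕ ℤ/2 ⊕ ℤ/4 ⊕ ℤ/4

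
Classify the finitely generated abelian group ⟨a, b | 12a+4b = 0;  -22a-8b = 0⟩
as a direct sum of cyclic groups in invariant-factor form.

Answer: M ≅ ℤ/2 ⊕ ℤ/4

Derivation:
rank_ℚ(R)=2; free=2−2=0
SNF(R) diag = [2, 4] → torsion [2, 4]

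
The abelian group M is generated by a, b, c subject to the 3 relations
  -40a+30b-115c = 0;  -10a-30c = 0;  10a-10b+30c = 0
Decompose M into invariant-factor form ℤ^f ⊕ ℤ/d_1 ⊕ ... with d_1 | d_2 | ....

rank_ℚ(R)=3; free=3−3=0
SNF(R) diag = [5, 10, 10] → torsion [5, 10, 10]

Answer: M ≅ ℤ/5 ⊕ ℤ/10 ⊕ ℤ/10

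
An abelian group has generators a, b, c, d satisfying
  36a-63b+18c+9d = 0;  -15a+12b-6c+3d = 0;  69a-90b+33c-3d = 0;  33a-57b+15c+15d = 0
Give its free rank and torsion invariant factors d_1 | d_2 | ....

rank_ℚ(R)=4; free=4−4=0
SNF(R) diag = [3, 3, 9, 27] → torsion [3, 3, 9, 27]

Answer: M ≅ ℤ/3 ⊕ ℤ/3 ⊕ ℤ/9 ⊕ ℤ/27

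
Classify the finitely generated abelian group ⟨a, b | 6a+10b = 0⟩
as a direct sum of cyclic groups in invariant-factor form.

rank_ℚ(R)=1; free=2−1=1
SNF(R) diag = [2] → torsion [2]

Answer: M ≅ ℤ^1 ⊕ ℤ/2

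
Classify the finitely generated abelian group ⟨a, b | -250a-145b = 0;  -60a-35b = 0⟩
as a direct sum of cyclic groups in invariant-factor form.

rank_ℚ(R)=2; free=2−2=0
SNF(R) diag = [5, 10] → torsion [5, 10]

Answer: M ≅ ℤ/5 ⊕ ℤ/10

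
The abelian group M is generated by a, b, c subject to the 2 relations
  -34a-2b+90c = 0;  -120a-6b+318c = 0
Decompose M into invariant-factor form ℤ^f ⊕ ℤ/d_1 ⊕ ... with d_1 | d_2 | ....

Answer: M ≅ ℤ^1 ⊕ ℤ/2 ⊕ ℤ/6

Derivation:
rank_ℚ(R)=2; free=3−2=1
SNF(R) diag = [2, 6] → torsion [2, 6]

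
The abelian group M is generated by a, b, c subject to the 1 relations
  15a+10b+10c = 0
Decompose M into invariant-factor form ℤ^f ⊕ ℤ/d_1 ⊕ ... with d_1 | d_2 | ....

rank_ℚ(R)=1; free=3−1=2
SNF(R) diag = [5] → torsion [5]

Answer: M ≅ ℤ^2 ⊕ ℤ/5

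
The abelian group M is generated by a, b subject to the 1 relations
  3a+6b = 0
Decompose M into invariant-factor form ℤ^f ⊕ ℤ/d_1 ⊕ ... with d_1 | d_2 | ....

Answer: M ≅ ℤ^1 ⊕ ℤ/3

Derivation:
rank_ℚ(R)=1; free=2−1=1
SNF(R) diag = [3] → torsion [3]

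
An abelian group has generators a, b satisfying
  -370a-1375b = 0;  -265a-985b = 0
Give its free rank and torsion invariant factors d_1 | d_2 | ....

Answer: M ≅ ℤ/5 ⊕ ℤ/15

Derivation:
rank_ℚ(R)=2; free=2−2=0
SNF(R) diag = [5, 15] → torsion [5, 15]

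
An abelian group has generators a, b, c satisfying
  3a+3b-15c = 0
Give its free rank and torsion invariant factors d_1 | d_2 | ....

rank_ℚ(R)=1; free=3−1=2
SNF(R) diag = [3] → torsion [3]

Answer: M ≅ ℤ^2 ⊕ ℤ/3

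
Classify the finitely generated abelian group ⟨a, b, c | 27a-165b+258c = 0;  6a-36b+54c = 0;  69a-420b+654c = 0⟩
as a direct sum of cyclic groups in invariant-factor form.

Answer: M ≅ ℤ/3 ⊕ ℤ/3 ⊕ ℤ/6

Derivation:
rank_ℚ(R)=3; free=3−3=0
SNF(R) diag = [3, 3, 6] → torsion [3, 3, 6]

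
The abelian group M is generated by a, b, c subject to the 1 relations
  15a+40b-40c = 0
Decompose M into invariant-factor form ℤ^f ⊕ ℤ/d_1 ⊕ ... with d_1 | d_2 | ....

Answer: M ≅ ℤ^2 ⊕ ℤ/5

Derivation:
rank_ℚ(R)=1; free=3−1=2
SNF(R) diag = [5] → torsion [5]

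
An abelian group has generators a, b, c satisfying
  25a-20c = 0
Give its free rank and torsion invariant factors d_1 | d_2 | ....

Answer: M ≅ ℤ^2 ⊕ ℤ/5

Derivation:
rank_ℚ(R)=1; free=3−1=2
SNF(R) diag = [5] → torsion [5]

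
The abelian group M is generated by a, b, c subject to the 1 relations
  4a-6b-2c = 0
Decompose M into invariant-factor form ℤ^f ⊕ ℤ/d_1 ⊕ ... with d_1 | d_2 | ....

Answer: M ≅ ℤ^2 ⊕ ℤ/2

Derivation:
rank_ℚ(R)=1; free=3−1=2
SNF(R) diag = [2] → torsion [2]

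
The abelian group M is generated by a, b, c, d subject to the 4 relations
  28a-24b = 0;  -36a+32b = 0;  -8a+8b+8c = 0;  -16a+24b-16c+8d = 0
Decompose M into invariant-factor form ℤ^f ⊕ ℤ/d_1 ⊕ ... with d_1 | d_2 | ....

Answer: M ≅ ℤ/4 ⊕ ℤ/8 ⊕ ℤ/8 ⊕ ℤ/8

Derivation:
rank_ℚ(R)=4; free=4−4=0
SNF(R) diag = [4, 8, 8, 8] → torsion [4, 8, 8, 8]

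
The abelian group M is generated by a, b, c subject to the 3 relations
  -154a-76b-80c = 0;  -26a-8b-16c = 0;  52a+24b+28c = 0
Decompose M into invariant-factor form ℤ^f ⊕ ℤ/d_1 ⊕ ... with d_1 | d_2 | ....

Answer: M ≅ ℤ/2 ⊕ ℤ/4 ⊕ ℤ/12

Derivation:
rank_ℚ(R)=3; free=3−3=0
SNF(R) diag = [2, 4, 12] → torsion [2, 4, 12]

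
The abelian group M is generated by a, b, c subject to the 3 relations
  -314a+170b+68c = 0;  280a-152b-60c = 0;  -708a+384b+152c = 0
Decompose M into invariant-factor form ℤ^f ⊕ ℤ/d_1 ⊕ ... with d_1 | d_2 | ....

rank_ℚ(R)=3; free=3−3=0
SNF(R) diag = [2, 4, 4] → torsion [2, 4, 4]

Answer: M ≅ ℤ/2 ⊕ ℤ/4 ⊕ ℤ/4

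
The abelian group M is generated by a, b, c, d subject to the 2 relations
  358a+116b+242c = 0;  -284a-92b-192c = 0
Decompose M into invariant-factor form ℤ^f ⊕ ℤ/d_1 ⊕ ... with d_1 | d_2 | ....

Answer: M ≅ ℤ^2 ⊕ ℤ/2 ⊕ ℤ/4

Derivation:
rank_ℚ(R)=2; free=4−2=2
SNF(R) diag = [2, 4] → torsion [2, 4]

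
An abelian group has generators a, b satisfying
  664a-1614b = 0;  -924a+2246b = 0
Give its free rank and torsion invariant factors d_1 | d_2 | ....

Answer: M ≅ ℤ/2 ⊕ ℤ/4

Derivation:
rank_ℚ(R)=2; free=2−2=0
SNF(R) diag = [2, 4] → torsion [2, 4]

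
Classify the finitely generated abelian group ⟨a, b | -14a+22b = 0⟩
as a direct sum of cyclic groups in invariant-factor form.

Answer: M ≅ ℤ^1 ⊕ ℤ/2

Derivation:
rank_ℚ(R)=1; free=2−1=1
SNF(R) diag = [2] → torsion [2]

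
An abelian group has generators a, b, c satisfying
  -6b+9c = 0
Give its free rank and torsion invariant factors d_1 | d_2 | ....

Answer: M ≅ ℤ^2 ⊕ ℤ/3

Derivation:
rank_ℚ(R)=1; free=3−1=2
SNF(R) diag = [3] → torsion [3]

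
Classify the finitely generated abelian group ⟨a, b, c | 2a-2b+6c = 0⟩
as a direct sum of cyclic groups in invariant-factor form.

rank_ℚ(R)=1; free=3−1=2
SNF(R) diag = [2] → torsion [2]

Answer: M ≅ ℤ^2 ⊕ ℤ/2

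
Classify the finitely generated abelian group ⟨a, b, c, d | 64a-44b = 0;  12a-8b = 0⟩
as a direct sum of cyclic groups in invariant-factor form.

rank_ℚ(R)=2; free=4−2=2
SNF(R) diag = [4, 4] → torsion [4, 4]

Answer: M ≅ ℤ^2 ⊕ ℤ/4 ⊕ ℤ/4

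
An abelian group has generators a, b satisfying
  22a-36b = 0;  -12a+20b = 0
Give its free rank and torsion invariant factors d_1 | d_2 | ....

rank_ℚ(R)=2; free=2−2=0
SNF(R) diag = [2, 4] → torsion [2, 4]

Answer: M ≅ ℤ/2 ⊕ ℤ/4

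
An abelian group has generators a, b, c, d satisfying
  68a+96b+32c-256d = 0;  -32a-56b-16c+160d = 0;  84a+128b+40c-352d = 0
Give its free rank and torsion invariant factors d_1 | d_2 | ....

Answer: M ≅ ℤ^1 ⊕ ℤ/4 ⊕ ℤ/8 ⊕ ℤ/8

Derivation:
rank_ℚ(R)=3; free=4−3=1
SNF(R) diag = [4, 8, 8] → torsion [4, 8, 8]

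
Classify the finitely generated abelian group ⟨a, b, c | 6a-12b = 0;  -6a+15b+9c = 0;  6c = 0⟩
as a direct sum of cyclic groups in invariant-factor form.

rank_ℚ(R)=3; free=3−3=0
SNF(R) diag = [3, 6, 6] → torsion [3, 6, 6]

Answer: M ≅ ℤ/3 ⊕ ℤ/6 ⊕ ℤ/6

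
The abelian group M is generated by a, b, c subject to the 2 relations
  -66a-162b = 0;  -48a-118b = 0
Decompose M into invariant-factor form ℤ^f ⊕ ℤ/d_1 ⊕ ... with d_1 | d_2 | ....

Answer: M ≅ ℤ^1 ⊕ ℤ/2 ⊕ ℤ/6

Derivation:
rank_ℚ(R)=2; free=3−2=1
SNF(R) diag = [2, 6] → torsion [2, 6]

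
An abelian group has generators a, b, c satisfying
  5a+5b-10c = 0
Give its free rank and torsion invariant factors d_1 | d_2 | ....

rank_ℚ(R)=1; free=3−1=2
SNF(R) diag = [5] → torsion [5]

Answer: M ≅ ℤ^2 ⊕ ℤ/5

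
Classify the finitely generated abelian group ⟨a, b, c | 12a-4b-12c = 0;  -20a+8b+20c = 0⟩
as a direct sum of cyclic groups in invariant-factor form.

Answer: M ≅ ℤ^1 ⊕ ℤ/4 ⊕ ℤ/4

Derivation:
rank_ℚ(R)=2; free=3−2=1
SNF(R) diag = [4, 4] → torsion [4, 4]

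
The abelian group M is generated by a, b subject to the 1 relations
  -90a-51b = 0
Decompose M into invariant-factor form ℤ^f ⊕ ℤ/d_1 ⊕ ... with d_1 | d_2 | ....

Answer: M ≅ ℤ^1 ⊕ ℤ/3

Derivation:
rank_ℚ(R)=1; free=2−1=1
SNF(R) diag = [3] → torsion [3]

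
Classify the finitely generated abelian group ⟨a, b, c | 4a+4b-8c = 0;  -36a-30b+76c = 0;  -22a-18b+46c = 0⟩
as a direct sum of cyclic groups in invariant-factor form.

rank_ℚ(R)=3; free=3−3=0
SNF(R) diag = [2, 2, 4] → torsion [2, 2, 4]

Answer: M ≅ ℤ/2 ⊕ ℤ/2 ⊕ ℤ/4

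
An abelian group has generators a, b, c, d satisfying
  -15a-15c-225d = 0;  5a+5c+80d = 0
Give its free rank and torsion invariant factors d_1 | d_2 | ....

rank_ℚ(R)=2; free=4−2=2
SNF(R) diag = [5, 15] → torsion [5, 15]

Answer: M ≅ ℤ^2 ⊕ ℤ/5 ⊕ ℤ/15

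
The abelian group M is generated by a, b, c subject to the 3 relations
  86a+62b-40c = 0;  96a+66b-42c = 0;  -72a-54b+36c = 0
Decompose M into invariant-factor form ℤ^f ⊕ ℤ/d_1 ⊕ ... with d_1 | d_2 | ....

rank_ℚ(R)=3; free=3−3=0
SNF(R) diag = [2, 6, 18] → torsion [2, 6, 18]

Answer: M ≅ ℤ/2 ⊕ ℤ/6 ⊕ ℤ/18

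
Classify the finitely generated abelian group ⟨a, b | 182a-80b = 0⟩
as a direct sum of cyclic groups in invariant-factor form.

Answer: M ≅ ℤ^1 ⊕ ℤ/2

Derivation:
rank_ℚ(R)=1; free=2−1=1
SNF(R) diag = [2] → torsion [2]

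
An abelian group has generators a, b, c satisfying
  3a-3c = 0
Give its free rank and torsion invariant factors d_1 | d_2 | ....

Answer: M ≅ ℤ^2 ⊕ ℤ/3

Derivation:
rank_ℚ(R)=1; free=3−1=2
SNF(R) diag = [3] → torsion [3]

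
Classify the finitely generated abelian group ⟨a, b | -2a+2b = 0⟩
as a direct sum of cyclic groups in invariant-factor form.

rank_ℚ(R)=1; free=2−1=1
SNF(R) diag = [2] → torsion [2]

Answer: M ≅ ℤ^1 ⊕ ℤ/2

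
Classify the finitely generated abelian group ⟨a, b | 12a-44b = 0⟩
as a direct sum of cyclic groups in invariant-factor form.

Answer: M ≅ ℤ^1 ⊕ ℤ/4

Derivation:
rank_ℚ(R)=1; free=2−1=1
SNF(R) diag = [4] → torsion [4]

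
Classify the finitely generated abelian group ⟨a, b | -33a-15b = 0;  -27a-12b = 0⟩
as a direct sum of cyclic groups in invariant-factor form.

Answer: M ≅ ℤ/3 ⊕ ℤ/3

Derivation:
rank_ℚ(R)=2; free=2−2=0
SNF(R) diag = [3, 3] → torsion [3, 3]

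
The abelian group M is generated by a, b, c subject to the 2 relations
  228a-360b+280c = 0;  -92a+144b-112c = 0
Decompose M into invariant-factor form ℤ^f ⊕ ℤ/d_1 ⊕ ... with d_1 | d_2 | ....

Answer: M ≅ ℤ^1 ⊕ ℤ/4 ⊕ ℤ/8

Derivation:
rank_ℚ(R)=2; free=3−2=1
SNF(R) diag = [4, 8] → torsion [4, 8]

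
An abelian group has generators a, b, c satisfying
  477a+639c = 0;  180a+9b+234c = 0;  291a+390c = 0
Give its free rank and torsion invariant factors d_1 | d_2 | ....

Answer: M ≅ ℤ/3 ⊕ ℤ/9 ⊕ ℤ/27

Derivation:
rank_ℚ(R)=3; free=3−3=0
SNF(R) diag = [3, 9, 27] → torsion [3, 9, 27]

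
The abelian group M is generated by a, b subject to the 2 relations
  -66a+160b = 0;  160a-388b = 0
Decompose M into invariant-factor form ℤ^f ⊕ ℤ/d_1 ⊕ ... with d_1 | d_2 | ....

rank_ℚ(R)=2; free=2−2=0
SNF(R) diag = [2, 4] → torsion [2, 4]

Answer: M ≅ ℤ/2 ⊕ ℤ/4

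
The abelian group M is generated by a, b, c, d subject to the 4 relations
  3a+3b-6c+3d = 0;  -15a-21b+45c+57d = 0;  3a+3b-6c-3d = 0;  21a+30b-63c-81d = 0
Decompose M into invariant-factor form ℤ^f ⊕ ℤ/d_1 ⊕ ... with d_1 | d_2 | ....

Answer: M ≅ ℤ/3 ⊕ ℤ/3 ⊕ ℤ/3 ⊕ ℤ/6

Derivation:
rank_ℚ(R)=4; free=4−4=0
SNF(R) diag = [3, 3, 3, 6] → torsion [3, 3, 3, 6]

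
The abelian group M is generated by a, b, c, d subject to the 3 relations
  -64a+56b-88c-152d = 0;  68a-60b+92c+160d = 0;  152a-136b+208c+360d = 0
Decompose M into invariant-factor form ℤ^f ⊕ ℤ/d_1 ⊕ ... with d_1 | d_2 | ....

rank_ℚ(R)=3; free=4−3=1
SNF(R) diag = [4, 8, 8] → torsion [4, 8, 8]

Answer: M ≅ ℤ^1 ⊕ ℤ/4 ⊕ ℤ/8 ⊕ ℤ/8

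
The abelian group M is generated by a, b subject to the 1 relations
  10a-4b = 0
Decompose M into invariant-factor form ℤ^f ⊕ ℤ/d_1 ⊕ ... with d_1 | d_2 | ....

Answer: M ≅ ℤ^1 ⊕ ℤ/2

Derivation:
rank_ℚ(R)=1; free=2−1=1
SNF(R) diag = [2] → torsion [2]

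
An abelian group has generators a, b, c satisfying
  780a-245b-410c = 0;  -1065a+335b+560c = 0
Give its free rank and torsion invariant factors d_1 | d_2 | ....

rank_ℚ(R)=2; free=3−2=1
SNF(R) diag = [5, 15] → torsion [5, 15]

Answer: M ≅ ℤ^1 ⊕ ℤ/5 ⊕ ℤ/15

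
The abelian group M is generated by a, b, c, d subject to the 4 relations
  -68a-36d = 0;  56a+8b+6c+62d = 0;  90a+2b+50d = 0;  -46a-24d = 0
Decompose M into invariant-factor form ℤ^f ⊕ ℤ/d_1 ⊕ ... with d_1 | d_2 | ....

Answer: M ≅ ℤ/2 ⊕ ℤ/2 ⊕ ℤ/6 ⊕ ℤ/12

Derivation:
rank_ℚ(R)=4; free=4−4=0
SNF(R) diag = [2, 2, 6, 12] → torsion [2, 2, 6, 12]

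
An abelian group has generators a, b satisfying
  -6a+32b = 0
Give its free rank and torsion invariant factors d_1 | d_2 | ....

rank_ℚ(R)=1; free=2−1=1
SNF(R) diag = [2] → torsion [2]

Answer: M ≅ ℤ^1 ⊕ ℤ/2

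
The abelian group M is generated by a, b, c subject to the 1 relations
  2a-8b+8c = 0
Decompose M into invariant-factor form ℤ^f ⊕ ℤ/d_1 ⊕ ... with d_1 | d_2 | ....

Answer: M ≅ ℤ^2 ⊕ ℤ/2

Derivation:
rank_ℚ(R)=1; free=3−1=2
SNF(R) diag = [2] → torsion [2]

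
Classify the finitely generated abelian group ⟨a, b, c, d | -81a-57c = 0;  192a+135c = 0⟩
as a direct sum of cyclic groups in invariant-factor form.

Answer: M ≅ ℤ^2 ⊕ ℤ/3 ⊕ ℤ/3

Derivation:
rank_ℚ(R)=2; free=4−2=2
SNF(R) diag = [3, 3] → torsion [3, 3]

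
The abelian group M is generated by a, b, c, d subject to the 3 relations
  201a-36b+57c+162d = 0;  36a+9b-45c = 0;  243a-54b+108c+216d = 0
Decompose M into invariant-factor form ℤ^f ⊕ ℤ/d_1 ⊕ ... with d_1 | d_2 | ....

Answer: M ≅ ℤ^1 ⊕ ℤ/3 ⊕ ℤ/9 ⊕ ℤ/27

Derivation:
rank_ℚ(R)=3; free=4−3=1
SNF(R) diag = [3, 9, 27] → torsion [3, 9, 27]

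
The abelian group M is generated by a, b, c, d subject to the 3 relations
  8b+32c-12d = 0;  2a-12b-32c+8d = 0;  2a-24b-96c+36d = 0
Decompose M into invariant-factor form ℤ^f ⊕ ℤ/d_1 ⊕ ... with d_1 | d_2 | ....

rank_ℚ(R)=3; free=4−3=1
SNF(R) diag = [2, 4, 4] → torsion [2, 4, 4]

Answer: M ≅ ℤ^1 ⊕ ℤ/2 ⊕ ℤ/4 ⊕ ℤ/4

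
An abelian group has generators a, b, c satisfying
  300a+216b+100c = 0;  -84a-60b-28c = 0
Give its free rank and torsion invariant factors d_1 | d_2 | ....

Answer: M ≅ ℤ^1 ⊕ ℤ/4 ⊕ ℤ/12

Derivation:
rank_ℚ(R)=2; free=3−2=1
SNF(R) diag = [4, 12] → torsion [4, 12]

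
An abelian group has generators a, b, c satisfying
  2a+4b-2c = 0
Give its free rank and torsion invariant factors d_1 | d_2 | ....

rank_ℚ(R)=1; free=3−1=2
SNF(R) diag = [2] → torsion [2]

Answer: M ≅ ℤ^2 ⊕ ℤ/2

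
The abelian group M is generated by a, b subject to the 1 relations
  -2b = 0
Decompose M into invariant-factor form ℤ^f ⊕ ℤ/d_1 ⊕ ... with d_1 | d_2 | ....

rank_ℚ(R)=1; free=2−1=1
SNF(R) diag = [2] → torsion [2]

Answer: M ≅ ℤ^1 ⊕ ℤ/2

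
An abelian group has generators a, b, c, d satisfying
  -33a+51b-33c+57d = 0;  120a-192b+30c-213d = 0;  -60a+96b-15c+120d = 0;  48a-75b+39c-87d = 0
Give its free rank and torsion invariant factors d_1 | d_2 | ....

rank_ℚ(R)=4; free=4−4=0
SNF(R) diag = [3, 9, 9, 27] → torsion [3, 9, 9, 27]

Answer: M ≅ ℤ/3 ⊕ ℤ/9 ⊕ ℤ/9 ⊕ ℤ/27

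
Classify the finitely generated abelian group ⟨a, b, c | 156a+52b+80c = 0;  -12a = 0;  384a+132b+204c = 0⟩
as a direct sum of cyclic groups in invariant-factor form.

rank_ℚ(R)=3; free=3−3=0
SNF(R) diag = [4, 12, 12] → torsion [4, 12, 12]

Answer: M ≅ ℤ/4 ⊕ ℤ/12 ⊕ ℤ/12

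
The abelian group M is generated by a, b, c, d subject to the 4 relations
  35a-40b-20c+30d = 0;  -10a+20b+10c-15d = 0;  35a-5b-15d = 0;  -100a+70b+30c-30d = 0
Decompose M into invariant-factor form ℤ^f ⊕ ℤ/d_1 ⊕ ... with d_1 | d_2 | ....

rank_ℚ(R)=4; free=4−4=0
SNF(R) diag = [5, 5, 15, 30] → torsion [5, 5, 15, 30]

Answer: M ≅ ℤ/5 ⊕ ℤ/5 ⊕ ℤ/15 ⊕ ℤ/30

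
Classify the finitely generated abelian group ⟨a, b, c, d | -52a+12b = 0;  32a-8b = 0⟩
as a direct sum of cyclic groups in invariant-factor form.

Answer: M ≅ ℤ^2 ⊕ ℤ/4 ⊕ ℤ/8

Derivation:
rank_ℚ(R)=2; free=4−2=2
SNF(R) diag = [4, 8] → torsion [4, 8]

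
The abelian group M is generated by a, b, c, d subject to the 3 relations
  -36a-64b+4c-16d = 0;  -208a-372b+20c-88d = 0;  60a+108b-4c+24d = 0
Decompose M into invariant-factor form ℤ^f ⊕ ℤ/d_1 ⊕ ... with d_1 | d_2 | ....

rank_ℚ(R)=3; free=4−3=1
SNF(R) diag = [4, 4, 4] → torsion [4, 4, 4]

Answer: M ≅ ℤ^1 ⊕ ℤ/4 ⊕ ℤ/4 ⊕ ℤ/4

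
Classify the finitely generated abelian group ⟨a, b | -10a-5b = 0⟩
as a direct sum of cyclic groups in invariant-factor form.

Answer: M ≅ ℤ^1 ⊕ ℤ/5

Derivation:
rank_ℚ(R)=1; free=2−1=1
SNF(R) diag = [5] → torsion [5]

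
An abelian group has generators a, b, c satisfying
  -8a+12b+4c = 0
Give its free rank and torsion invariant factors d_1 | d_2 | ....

rank_ℚ(R)=1; free=3−1=2
SNF(R) diag = [4] → torsion [4]

Answer: M ≅ ℤ^2 ⊕ ℤ/4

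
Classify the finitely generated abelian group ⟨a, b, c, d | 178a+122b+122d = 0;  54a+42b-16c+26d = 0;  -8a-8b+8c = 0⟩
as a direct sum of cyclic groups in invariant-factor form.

rank_ℚ(R)=3; free=4−3=1
SNF(R) diag = [2, 4, 8] → torsion [2, 4, 8]

Answer: M ≅ ℤ^1 ⊕ ℤ/2 ⊕ ℤ/4 ⊕ ℤ/8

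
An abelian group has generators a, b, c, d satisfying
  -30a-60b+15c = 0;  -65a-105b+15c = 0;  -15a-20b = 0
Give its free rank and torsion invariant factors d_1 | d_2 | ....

Answer: M ≅ ℤ^1 ⊕ ℤ/5 ⊕ ℤ/5 ⊕ ℤ/15

Derivation:
rank_ℚ(R)=3; free=4−3=1
SNF(R) diag = [5, 5, 15] → torsion [5, 5, 15]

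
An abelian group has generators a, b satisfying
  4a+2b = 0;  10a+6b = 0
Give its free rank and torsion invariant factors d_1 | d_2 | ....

Answer: M ≅ ℤ/2 ⊕ ℤ/2

Derivation:
rank_ℚ(R)=2; free=2−2=0
SNF(R) diag = [2, 2] → torsion [2, 2]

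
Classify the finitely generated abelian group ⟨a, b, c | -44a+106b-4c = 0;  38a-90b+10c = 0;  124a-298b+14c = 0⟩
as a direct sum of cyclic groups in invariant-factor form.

Answer: M ≅ ℤ/2 ⊕ ℤ/2 ⊕ ℤ/6

Derivation:
rank_ℚ(R)=3; free=3−3=0
SNF(R) diag = [2, 2, 6] → torsion [2, 2, 6]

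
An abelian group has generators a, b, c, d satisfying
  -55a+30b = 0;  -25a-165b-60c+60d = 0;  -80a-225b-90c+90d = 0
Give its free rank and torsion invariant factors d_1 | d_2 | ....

Answer: M ≅ ℤ^1 ⊕ ℤ/5 ⊕ ℤ/15 ⊕ ℤ/30

Derivation:
rank_ℚ(R)=3; free=4−3=1
SNF(R) diag = [5, 15, 30] → torsion [5, 15, 30]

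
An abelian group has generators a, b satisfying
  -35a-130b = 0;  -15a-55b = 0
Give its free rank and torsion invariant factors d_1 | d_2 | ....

Answer: M ≅ ℤ/5 ⊕ ℤ/5

Derivation:
rank_ℚ(R)=2; free=2−2=0
SNF(R) diag = [5, 5] → torsion [5, 5]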